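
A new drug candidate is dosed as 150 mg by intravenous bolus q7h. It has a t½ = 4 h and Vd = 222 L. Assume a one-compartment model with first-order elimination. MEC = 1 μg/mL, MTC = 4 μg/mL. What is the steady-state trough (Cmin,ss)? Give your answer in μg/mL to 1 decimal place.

τ/t½ = 7/4 ≈ 1.75, so fraction remaining f = (1/2)^(7/4) ≈ 0.2973.
Single-dose peak C₀ = D/Vd = 150/222 ≈ 0.676 μg/mL.
Steady-state trough Cmin,ss = C₀·f/(1−f) ≈ 0.676 × 0.2973/0.7027 ≈ 0.286 μg/mL.
Trough 0.3 μg/mL vs MEC 1 μg/mL: subtherapeutic.

0.3 μg/mL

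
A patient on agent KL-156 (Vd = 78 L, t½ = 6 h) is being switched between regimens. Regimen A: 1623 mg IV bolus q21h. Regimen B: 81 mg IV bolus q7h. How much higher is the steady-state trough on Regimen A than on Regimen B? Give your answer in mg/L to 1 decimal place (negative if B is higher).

1.2 mg/L

Regimen A: f = (1/2)^(21/6) ≈ 0.0884; Cmin,ss = (1623/78)·f/(1−f) ≈ 2.018 mg/L.
Regimen B: f = (1/2)^(7/6) ≈ 0.4454; Cmin,ss = (81/78)·f/(1−f) ≈ 0.834 mg/L.
Difference ≈ 2.018 − 0.834 ≈ 1.184 mg/L.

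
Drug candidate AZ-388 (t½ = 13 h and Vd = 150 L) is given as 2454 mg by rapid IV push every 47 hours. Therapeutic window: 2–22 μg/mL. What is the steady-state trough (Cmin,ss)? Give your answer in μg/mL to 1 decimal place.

Over one 47-h interval, 47/13 ≈ 3.6154 half-lives elapse, leaving f ≈ 0.0816 of each dose.
Each bolus raises the concentration by D/Vd = 2454/150 ≈ 16.360 μg/mL.
Steady-state trough Cmin,ss = C₀·f/(1−f) ≈ 16.360 × 0.0816/0.9184 ≈ 1.454 μg/mL.
Trough 1.5 μg/mL vs MEC 2 μg/mL: subtherapeutic.

1.5 μg/mL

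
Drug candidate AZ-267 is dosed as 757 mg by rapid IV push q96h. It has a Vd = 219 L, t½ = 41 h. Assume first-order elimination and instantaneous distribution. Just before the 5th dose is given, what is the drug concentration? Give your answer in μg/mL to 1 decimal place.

0.8 μg/mL

f = (1/2)^(τ/t½) = (1/2)^(96/41) ≈ 0.1973.
C₀ = D/Vd = 757/219 ≈ 3.457 μg/mL.
Before the 5th dose, 4 doses have been given. Superposition: Cmin = C₀·(f + f² + … + f^4).
≈ 3.457 × (0.1973 + 0.0389 + 0.0077 + 0.0015) ≈ 3.457 × 0.2454 ≈ 0.848 μg/mL.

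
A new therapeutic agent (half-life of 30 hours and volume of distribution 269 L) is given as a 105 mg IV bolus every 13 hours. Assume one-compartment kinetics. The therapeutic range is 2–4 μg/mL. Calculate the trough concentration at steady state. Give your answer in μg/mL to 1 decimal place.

τ/t½ = 13/30 ≈ 0.43333, so fraction remaining f = (1/2)^(13/30) ≈ 0.7405.
At steady state, accumulation factor R = 1/(1 − e^(−kτ)) ≈ 3.8536.
Single-dose peak C₀ = D/Vd = 105/269 ≈ 0.390 μg/mL.
Cmax,ss = C₀/(1 − f) ≈ 0.390/0.2595 ≈ 1.503 μg/mL.
Steady-state trough Cmin,ss = Cmax,ss·f ≈ 1.503 × 0.7405 ≈ 1.113 μg/mL.
Trough 1.1 μg/mL vs MEC 2 μg/mL: subtherapeutic.

1.1 μg/mL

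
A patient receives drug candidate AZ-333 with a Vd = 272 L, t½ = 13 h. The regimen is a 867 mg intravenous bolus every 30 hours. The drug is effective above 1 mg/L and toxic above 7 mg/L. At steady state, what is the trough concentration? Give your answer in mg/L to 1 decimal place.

0.8 mg/L

Over one 30-h interval, 30/13 ≈ 2.3077 half-lives elapse, leaving f ≈ 0.2020 of each dose.
At steady state, accumulation factor R = 1/(1 − e^(−kτ)) ≈ 1.2531.
Single-dose peak C₀ = D/Vd = 867/272 ≈ 3.188 mg/L.
Cmax,ss = C₀/(1 − f) ≈ 3.188/0.7980 ≈ 3.995 mg/L.
One interval later, Cmin,ss = Cmax,ss·e^(−kτ) ≈ 3.995 × 0.2020 ≈ 0.807 mg/L.
Trough 0.8 mg/L vs MEC 1 mg/L: subtherapeutic.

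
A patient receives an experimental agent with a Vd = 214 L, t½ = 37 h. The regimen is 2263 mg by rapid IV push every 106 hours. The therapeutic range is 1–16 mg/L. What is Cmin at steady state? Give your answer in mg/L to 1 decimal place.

τ/t½ = 106/37 ≈ 2.8649, so fraction remaining f = (1/2)^(106/37) ≈ 0.1373.
At steady state, accumulation factor R = 1/(1 − e^(−kτ)) ≈ 1.1592.
Each bolus raises the concentration by D/Vd = 2263/214 ≈ 10.575 mg/L.
Steady-state peak Cmax,ss = C₀·R ≈ 10.575 × 1.1592 ≈ 12.259 mg/L.
Steady-state trough Cmin,ss = Cmax,ss·f ≈ 12.259 × 0.1373 ≈ 1.683 mg/L.
Trough 1.7 mg/L vs MEC 1 mg/L: adequate.

1.7 mg/L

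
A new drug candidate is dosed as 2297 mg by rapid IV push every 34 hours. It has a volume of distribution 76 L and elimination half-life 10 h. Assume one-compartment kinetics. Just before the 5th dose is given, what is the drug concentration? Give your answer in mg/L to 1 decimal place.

3.2 mg/L

f = (1/2)^(τ/t½) = (1/2)^(34/10) ≈ 0.0947.
C₀ = D/Vd = 2297/76 ≈ 30.224 mg/L.
Before the 5th dose, 4 doses have been given. Superposition: Cmin = C₀·(f + f² + … + f^4).
≈ 30.224 × (0.0947 + 0.0090 + 0.0008 + 0.0001) ≈ 30.224 × 0.1046 ≈ 3.161 mg/L.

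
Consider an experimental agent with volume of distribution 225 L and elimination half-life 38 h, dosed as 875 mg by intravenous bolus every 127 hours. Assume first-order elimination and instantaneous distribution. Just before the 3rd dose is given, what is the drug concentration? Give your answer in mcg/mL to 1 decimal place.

0.4 mcg/mL

f = (1/2)^(τ/t½) = (1/2)^(127/38) ≈ 0.0986.
C₀ = D/Vd = 875/225 ≈ 3.889 mcg/mL.
Before the 3rd dose, 2 doses have been given. Superposition: Cmin = C₀·(f + f²).
≈ 3.889 × (0.0986 + 0.0097) ≈ 3.889 × 0.1083 ≈ 0.421 mcg/mL.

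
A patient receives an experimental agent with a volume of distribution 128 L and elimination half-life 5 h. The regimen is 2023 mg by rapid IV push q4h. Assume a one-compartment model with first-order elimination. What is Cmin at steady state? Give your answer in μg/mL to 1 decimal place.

τ/t½ = 4/5 ≈ 0.8, so fraction remaining f = (1/2)^(4/5) ≈ 0.5743.
At steady state, accumulation factor R = 1/(1 − e^(−kτ)) ≈ 2.3491.
Each bolus raises the concentration by D/Vd = 2023/128 ≈ 15.805 μg/mL.
Cmax,ss = C₀/(1 − f) ≈ 15.805/0.4257 ≈ 37.127 μg/mL.
One interval later, Cmin,ss = Cmax,ss·e^(−kτ) ≈ 37.127 × 0.5743 ≈ 21.322 μg/mL.

21.3 μg/mL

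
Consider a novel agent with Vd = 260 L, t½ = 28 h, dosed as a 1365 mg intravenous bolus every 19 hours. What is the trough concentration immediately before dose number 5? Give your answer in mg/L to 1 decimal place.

f = (1/2)^(τ/t½) = (1/2)^(19/28) ≈ 0.6248.
C₀ = D/Vd = 1365/260 ≈ 5.250 mg/L.
Before the 5th dose, 4 doses have been given. Superposition: Cmin = C₀·(f + f² + … + f^4).
≈ 5.250 × (0.6248 + 0.3904 + 0.2439 + 0.1524) ≈ 5.250 × 1.4115 ≈ 7.410 mg/L.

7.4 mg/L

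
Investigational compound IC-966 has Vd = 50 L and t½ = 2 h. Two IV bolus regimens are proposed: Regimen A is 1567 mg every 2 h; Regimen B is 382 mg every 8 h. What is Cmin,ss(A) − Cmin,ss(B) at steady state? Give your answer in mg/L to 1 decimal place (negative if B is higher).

30.8 mg/L

Regimen A: f = (1/2)^(2/2) ≈ 0.5000; Cmin,ss = (1567/50)·f/(1−f) ≈ 31.340 mg/L.
Regimen B: f = (1/2)^(8/2) ≈ 0.0625; Cmin,ss = (382/50)·f/(1−f) ≈ 0.509 mg/L.
Difference ≈ 31.340 − 0.509 ≈ 30.831 mg/L.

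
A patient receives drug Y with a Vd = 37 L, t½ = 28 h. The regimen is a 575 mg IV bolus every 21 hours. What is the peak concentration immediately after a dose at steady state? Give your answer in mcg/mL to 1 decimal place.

Over one 21-h interval, 21/28 ≈ 0.75 half-lives elapse, leaving f ≈ 0.5946 of each dose.
Accumulation ratio R = 1/(1 − f) ≈ 1/0.4054 ≈ 2.4667.
Each bolus raises the concentration by D/Vd = 575/37 ≈ 15.541 mcg/mL.
Steady-state peak Cmax,ss = C₀·R ≈ 15.541 × 2.4667 ≈ 38.335 mcg/mL.

38.3 mcg/mL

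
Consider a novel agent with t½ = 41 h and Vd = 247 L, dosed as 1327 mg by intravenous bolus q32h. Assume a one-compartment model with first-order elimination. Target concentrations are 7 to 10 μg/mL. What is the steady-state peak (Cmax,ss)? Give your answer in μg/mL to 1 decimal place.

τ/t½ = 32/41 ≈ 0.78049, so fraction remaining f = (1/2)^(32/41) ≈ 0.5822.
Accumulation ratio R = 1/(1 − f) ≈ 1/0.4178 ≈ 2.3935.
Single-dose peak C₀ = D/Vd = 1327/247 ≈ 5.372 μg/mL.
Steady-state peak Cmax,ss = C₀·R ≈ 5.372 × 2.3935 ≈ 12.858 μg/mL.
Peak 12.9 μg/mL vs MTC 10 μg/mL: exceeds toxic threshold.

12.9 μg/mL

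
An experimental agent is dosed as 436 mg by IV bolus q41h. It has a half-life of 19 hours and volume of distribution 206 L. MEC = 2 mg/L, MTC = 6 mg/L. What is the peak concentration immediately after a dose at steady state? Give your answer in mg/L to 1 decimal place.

Over one 41-h interval, 41/19 ≈ 2.1579 half-lives elapse, leaving f ≈ 0.2241 of each dose.
Accumulation ratio R = 1/(1 − f) ≈ 1/0.7759 ≈ 1.2888.
Single-dose peak C₀ = D/Vd = 436/206 ≈ 2.117 mg/L.
Steady-state peak Cmax,ss = C₀·R ≈ 2.117 × 1.2888 ≈ 2.728 mg/L.
Peak 2.7 mg/L vs MTC 6 mg/L: below toxic threshold.

2.7 mg/L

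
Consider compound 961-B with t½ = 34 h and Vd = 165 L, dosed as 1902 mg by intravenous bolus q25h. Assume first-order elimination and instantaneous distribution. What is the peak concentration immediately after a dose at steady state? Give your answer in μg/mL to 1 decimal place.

28.9 μg/mL

Over one 25-h interval, 25/34 ≈ 0.73529 half-lives elapse, leaving f ≈ 0.6007 of each dose.
Accumulation ratio R = 1/(1 − f) ≈ 1/0.3993 ≈ 2.5044.
Each bolus raises the concentration by D/Vd = 1902/165 ≈ 11.527 μg/mL.
Steady-state peak Cmax,ss = C₀·R ≈ 11.527 × 2.5044 ≈ 28.868 μg/mL.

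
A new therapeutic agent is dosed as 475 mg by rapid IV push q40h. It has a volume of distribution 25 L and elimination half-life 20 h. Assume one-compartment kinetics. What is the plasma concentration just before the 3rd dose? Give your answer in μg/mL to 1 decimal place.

5.9 μg/mL

f = (1/2)^(τ/t½) = (1/2)^(40/20) ≈ 0.2500.
C₀ = D/Vd = 475/25 ≈ 19.000 μg/mL.
Before the 3rd dose, 2 doses have been given. Superposition: Cmin = C₀·(f + f²).
≈ 19.000 × (0.2500 + 0.0625) ≈ 19.000 × 0.3125 ≈ 5.938 μg/mL.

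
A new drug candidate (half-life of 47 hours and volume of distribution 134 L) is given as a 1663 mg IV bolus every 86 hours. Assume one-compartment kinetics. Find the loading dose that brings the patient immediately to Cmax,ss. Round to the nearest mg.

2314 mg

f = (1/2)^(86/47) ≈ 0.281306; accumulation ratio R = 1/(1−f) ≈ 1.39141.
Loading dose to hit Cmax,ss on first dose: D_load = D_maint·R ≈ 1663 × 1.39141 ≈ 2313.91 mg.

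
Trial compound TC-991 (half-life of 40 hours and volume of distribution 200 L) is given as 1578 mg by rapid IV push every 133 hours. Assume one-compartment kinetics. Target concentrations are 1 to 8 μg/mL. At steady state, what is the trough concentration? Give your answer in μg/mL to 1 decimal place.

0.9 μg/mL

τ/t½ = 133/40 ≈ 3.325, so fraction remaining f = (1/2)^(133/40) ≈ 0.0998.
Each bolus raises the concentration by D/Vd = 1578/200 ≈ 7.890 μg/mL.
Steady-state trough Cmin,ss = C₀·f/(1−f) ≈ 7.890 × 0.0998/0.9002 ≈ 0.875 μg/mL.
Trough 0.9 μg/mL vs MEC 1 μg/mL: subtherapeutic.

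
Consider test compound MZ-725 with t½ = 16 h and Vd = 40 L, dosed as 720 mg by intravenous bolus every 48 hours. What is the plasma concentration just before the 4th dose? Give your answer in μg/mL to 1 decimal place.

2.6 μg/mL

f = (1/2)^(τ/t½) = (1/2)^(48/16) ≈ 0.1250.
C₀ = D/Vd = 720/40 ≈ 18.000 μg/mL.
Before the 4th dose, 3 doses have been given. Superposition: Cmin = C₀·(f + f² + … + f^3).
≈ 18.000 × (0.1250 + 0.0156 + 0.0020) ≈ 18.000 × 0.1426 ≈ 2.567 μg/mL.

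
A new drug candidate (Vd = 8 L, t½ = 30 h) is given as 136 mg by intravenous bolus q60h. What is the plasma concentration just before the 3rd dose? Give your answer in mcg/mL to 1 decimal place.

f = (1/2)^(τ/t½) = (1/2)^(60/30) ≈ 0.2500.
C₀ = D/Vd = 136/8 ≈ 17.000 mcg/mL.
Before the 3rd dose, 2 doses have been given. Superposition: Cmin = C₀·(f + f²).
≈ 17.000 × (0.2500 + 0.0625) ≈ 17.000 × 0.3125 ≈ 5.312 mcg/mL.

5.3 mcg/mL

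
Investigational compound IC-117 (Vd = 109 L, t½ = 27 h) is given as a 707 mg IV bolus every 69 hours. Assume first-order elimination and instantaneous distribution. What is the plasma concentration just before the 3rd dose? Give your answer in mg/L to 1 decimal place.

f = (1/2)^(τ/t½) = (1/2)^(69/27) ≈ 0.1701.
C₀ = D/Vd = 707/109 ≈ 6.486 mg/L.
Before the 3rd dose, 2 doses have been given. Superposition: Cmin = C₀·(f + f²).
≈ 6.486 × (0.1701 + 0.0289) ≈ 6.486 × 0.1990 ≈ 1.291 mg/L.

1.3 mg/L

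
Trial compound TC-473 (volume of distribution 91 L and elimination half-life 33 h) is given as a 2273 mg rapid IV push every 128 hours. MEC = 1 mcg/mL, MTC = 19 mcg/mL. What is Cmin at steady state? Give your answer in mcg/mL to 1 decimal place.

1.8 mcg/mL

τ/t½ = 128/33 ≈ 3.8788, so fraction remaining f = (1/2)^(128/33) ≈ 0.0680.
Accumulation ratio R = 1/(1 − f) ≈ 1/0.9320 ≈ 1.0730.
Each bolus raises the concentration by D/Vd = 2273/91 ≈ 24.978 mcg/mL.
Steady-state peak Cmax,ss = C₀·R ≈ 24.978 × 1.0730 ≈ 26.801 mcg/mL.
One interval later, Cmin,ss = Cmax,ss·e^(−kτ) ≈ 26.801 × 0.0680 ≈ 1.822 mcg/mL.
Trough 1.8 mcg/mL vs MEC 1 mcg/mL: adequate.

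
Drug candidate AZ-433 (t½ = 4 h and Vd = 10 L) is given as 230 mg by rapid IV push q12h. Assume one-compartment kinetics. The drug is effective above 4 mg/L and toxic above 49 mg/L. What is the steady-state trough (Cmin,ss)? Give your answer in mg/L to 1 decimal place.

τ = 12 h = 3 half-lives, so f = (1/2)^3 = 0.125.
Accumulation ratio R = 1/(1 − f) = 1/0.875 = 8/7.
Single-dose peak C₀ = D/Vd = 230/10 = 23 mg/L.
Steady-state peak Cmax,ss = C₀·R = 23 × 8/7 ≈ 26.286 mg/L.
Steady-state trough Cmin,ss = Cmax,ss·f ≈ 26.286 × 0.125 ≈ 3.286 mg/L.
Trough 3.3 mg/L vs MEC 4 mg/L: subtherapeutic.

3.3 mg/L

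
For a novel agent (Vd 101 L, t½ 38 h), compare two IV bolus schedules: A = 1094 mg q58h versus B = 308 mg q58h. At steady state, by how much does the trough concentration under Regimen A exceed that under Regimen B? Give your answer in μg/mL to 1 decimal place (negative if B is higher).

4.1 μg/mL

Regimen A: f = (1/2)^(58/38) ≈ 0.3472; Cmin,ss = (1094/101)·f/(1−f) ≈ 5.761 μg/mL.
Regimen B: f = (1/2)^(58/38) ≈ 0.3472; Cmin,ss = (308/101)·f/(1−f) ≈ 1.622 μg/mL.
Difference ≈ 5.761 − 1.622 ≈ 4.139 μg/mL.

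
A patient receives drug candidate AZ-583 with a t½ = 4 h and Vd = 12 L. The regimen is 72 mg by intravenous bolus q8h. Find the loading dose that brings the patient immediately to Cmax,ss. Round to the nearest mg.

96 mg

f = (1/2)^(8/4) ≈ 0.250000; accumulation ratio R = 1/(1−f) ≈ 1.33333.
Loading dose to hit Cmax,ss on first dose: D_load = D_maint·R ≈ 72 × 1.33333 ≈ 96.00 mg.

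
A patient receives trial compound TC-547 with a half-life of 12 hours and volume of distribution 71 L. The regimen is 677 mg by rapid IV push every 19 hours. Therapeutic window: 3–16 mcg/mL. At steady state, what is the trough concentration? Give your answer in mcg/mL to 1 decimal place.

4.8 mcg/mL

τ/t½ = 19/12 ≈ 1.5833, so fraction remaining f = (1/2)^(19/12) ≈ 0.3337.
At steady state, accumulation factor R = 1/(1 − e^(−kτ)) ≈ 1.5008.
Each bolus raises the concentration by D/Vd = 677/71 ≈ 9.535 mcg/mL.
Cmax,ss = C₀/(1 − f) ≈ 9.535/0.6663 ≈ 14.310 mcg/mL.
One interval later, Cmin,ss = Cmax,ss·e^(−kτ) ≈ 14.310 × 0.3337 ≈ 4.775 mcg/mL.
Trough 4.8 mcg/mL vs MEC 3 mcg/mL: adequate.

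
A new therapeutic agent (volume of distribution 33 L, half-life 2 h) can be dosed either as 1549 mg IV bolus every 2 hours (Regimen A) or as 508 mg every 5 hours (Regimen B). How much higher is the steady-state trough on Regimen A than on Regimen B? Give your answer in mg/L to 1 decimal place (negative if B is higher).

43.6 mg/L

Regimen A: f = (1/2)^(2/2) ≈ 0.5000; Cmin,ss = (1549/33)·f/(1−f) ≈ 46.939 mg/L.
Regimen B: f = (1/2)^(5/2) ≈ 0.1768; Cmin,ss = (508/33)·f/(1−f) ≈ 3.306 mg/L.
Difference ≈ 46.939 − 3.306 ≈ 43.633 mg/L.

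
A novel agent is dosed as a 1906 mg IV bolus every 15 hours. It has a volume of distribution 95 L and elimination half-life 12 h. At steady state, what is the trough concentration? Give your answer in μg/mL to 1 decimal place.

14.6 μg/mL

k = ln2/t½ = ln2/12 ≈ 0.057762 h⁻¹; fraction remaining f = e^(−kτ) = e^(−0.057762×15) ≈ 0.4204.
At steady state, accumulation factor R = 1/(1 − e^(−kτ)) ≈ 1.7253.
Single-dose peak C₀ = D/Vd = 1906/95 ≈ 20.063 μg/mL.
Cmax,ss = C₀/(1 − f) ≈ 20.063/0.5796 ≈ 34.615 μg/mL.
One interval later, Cmin,ss = Cmax,ss·e^(−kτ) ≈ 34.615 × 0.4204 ≈ 14.552 μg/mL.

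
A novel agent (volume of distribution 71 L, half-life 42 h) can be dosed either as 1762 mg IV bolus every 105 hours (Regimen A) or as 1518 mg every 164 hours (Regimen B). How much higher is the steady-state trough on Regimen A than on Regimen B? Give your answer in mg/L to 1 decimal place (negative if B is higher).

3.8 mg/L

Regimen A: f = (1/2)^(105/42) ≈ 0.1768; Cmin,ss = (1762/71)·f/(1−f) ≈ 5.330 mg/L.
Regimen B: f = (1/2)^(164/42) ≈ 0.0668; Cmin,ss = (1518/71)·f/(1−f) ≈ 1.530 mg/L.
Difference ≈ 5.330 − 1.530 ≈ 3.800 mg/L.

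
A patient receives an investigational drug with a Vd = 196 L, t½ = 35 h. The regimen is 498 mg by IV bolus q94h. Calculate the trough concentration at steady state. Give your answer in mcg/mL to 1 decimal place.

0.5 mcg/mL

k = ln2/t½ = ln2/35 ≈ 0.019804 h⁻¹; fraction remaining f = e^(−kτ) = e^(−0.019804×94) ≈ 0.1554.
Each bolus raises the concentration by D/Vd = 498/196 ≈ 2.541 mcg/mL.
Steady-state trough Cmin,ss = C₀·f/(1−f) ≈ 2.541 × 0.1554/0.8446 ≈ 0.468 mcg/mL.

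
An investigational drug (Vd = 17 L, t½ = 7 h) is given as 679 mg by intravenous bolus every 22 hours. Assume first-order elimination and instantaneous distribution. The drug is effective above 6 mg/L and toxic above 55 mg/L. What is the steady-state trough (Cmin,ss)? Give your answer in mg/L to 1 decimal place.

5.1 mg/L

Over one 22-h interval, 22/7 ≈ 3.1429 half-lives elapse, leaving f ≈ 0.1132 of each dose.
Each bolus raises the concentration by D/Vd = 679/17 ≈ 39.941 mg/L.
Steady-state trough Cmin,ss = C₀·f/(1−f) ≈ 39.941 × 0.1132/0.8868 ≈ 5.098 mg/L.
Trough 5.1 mg/L vs MEC 6 mg/L: subtherapeutic.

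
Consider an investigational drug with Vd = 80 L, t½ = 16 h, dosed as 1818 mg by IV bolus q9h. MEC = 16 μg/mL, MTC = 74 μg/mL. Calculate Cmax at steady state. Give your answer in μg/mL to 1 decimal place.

70.4 μg/mL

Over one 9-h interval, 9/16 ≈ 0.5625 half-lives elapse, leaving f ≈ 0.6771 of each dose.
Accumulation ratio R = 1/(1 − f) ≈ 1/0.3229 ≈ 3.0969.
Each bolus raises the concentration by D/Vd = 1818/80 ≈ 22.725 μg/mL.
Steady-state peak Cmax,ss = C₀·R ≈ 22.725 × 3.0969 ≈ 70.377 μg/mL.
Peak 70.4 μg/mL vs MTC 74 μg/mL: below toxic threshold.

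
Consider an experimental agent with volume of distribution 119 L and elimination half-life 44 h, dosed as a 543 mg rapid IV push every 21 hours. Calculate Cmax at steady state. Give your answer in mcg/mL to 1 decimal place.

k = ln2/t½ = ln2/44 ≈ 0.015753 h⁻¹; fraction remaining f = e^(−kτ) = e^(−0.015753×21) ≈ 0.7183.
At steady state, accumulation factor R = 1/(1 − e^(−kτ)) ≈ 3.5499.
Each bolus raises the concentration by D/Vd = 543/119 ≈ 4.563 mcg/mL.
Steady-state peak Cmax,ss = C₀·R ≈ 4.563 × 3.5499 ≈ 16.198 mcg/mL.

16.2 mcg/mL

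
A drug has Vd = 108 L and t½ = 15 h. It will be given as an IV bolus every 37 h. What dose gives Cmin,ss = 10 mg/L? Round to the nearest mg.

4890 mg

τ/t½ = 37/15 ≈ 2.4667, so f = (1/2)^(37/15) ≈ 0.180909.
Cmin,ss = (D/Vd)·f/(1−f), so D = Cmin,ss·Vd·(1−f)/f.
D = 10 × 108 × (1−f)/f ≈ 10 × 108 × 4.52764 ≈ 4889.85 mg.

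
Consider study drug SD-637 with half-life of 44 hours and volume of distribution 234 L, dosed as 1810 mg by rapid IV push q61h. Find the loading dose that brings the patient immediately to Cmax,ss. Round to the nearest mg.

2931 mg

f = (1/2)^(61/44) ≈ 0.382528; accumulation ratio R = 1/(1−f) ≈ 1.61951.
Loading dose to hit Cmax,ss on first dose: D_load = D_maint·R ≈ 1810 × 1.61951 ≈ 2931.31 mg.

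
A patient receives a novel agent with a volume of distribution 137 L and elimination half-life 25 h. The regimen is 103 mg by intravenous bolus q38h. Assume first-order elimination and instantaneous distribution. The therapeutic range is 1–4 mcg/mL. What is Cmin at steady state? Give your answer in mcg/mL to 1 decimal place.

k = ln2/t½ = ln2/25 ≈ 0.027726 h⁻¹; fraction remaining f = e^(−kτ) = e^(−0.027726×38) ≈ 0.3487.
Each bolus raises the concentration by D/Vd = 103/137 ≈ 0.752 mcg/mL.
Steady-state trough Cmin,ss = C₀·f/(1−f) ≈ 0.752 × 0.3487/0.6513 ≈ 0.403 mcg/mL.
Trough 0.4 mcg/mL vs MEC 1 mcg/mL: subtherapeutic.

0.4 mcg/mL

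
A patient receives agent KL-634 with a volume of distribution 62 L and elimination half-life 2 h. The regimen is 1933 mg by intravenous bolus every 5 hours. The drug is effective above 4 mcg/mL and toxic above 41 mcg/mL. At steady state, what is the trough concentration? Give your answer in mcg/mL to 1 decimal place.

6.7 mcg/mL

k = ln2/t½ = ln2/2 ≈ 0.346574 h⁻¹; fraction remaining f = e^(−kτ) = e^(−0.346574×5) ≈ 0.1768.
Each bolus raises the concentration by D/Vd = 1933/62 ≈ 31.177 mcg/mL.
Steady-state trough Cmin,ss = C₀·f/(1−f) ≈ 31.177 × 0.1768/0.8232 ≈ 6.696 mcg/mL.
Trough 6.7 mcg/mL vs MEC 4 mcg/mL: adequate.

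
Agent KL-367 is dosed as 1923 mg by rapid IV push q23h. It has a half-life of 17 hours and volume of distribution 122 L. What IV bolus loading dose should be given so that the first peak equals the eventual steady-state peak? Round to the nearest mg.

3160 mg

f = (1/2)^(23/17) ≈ 0.391493; accumulation ratio R = 1/(1−f) ≈ 1.64337.
Loading dose to hit Cmax,ss on first dose: D_load = D_maint·R ≈ 1923 × 1.64337 ≈ 3160.20 mg.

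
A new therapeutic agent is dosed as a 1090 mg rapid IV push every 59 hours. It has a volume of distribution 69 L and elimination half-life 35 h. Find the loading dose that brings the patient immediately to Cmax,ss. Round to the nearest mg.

f = (1/2)^(59/35) ≈ 0.310849; accumulation ratio R = 1/(1−f) ≈ 1.45106.
Loading dose to hit Cmax,ss on first dose: D_load = D_maint·R ≈ 1090 × 1.45106 ≈ 1581.66 mg.

1582 mg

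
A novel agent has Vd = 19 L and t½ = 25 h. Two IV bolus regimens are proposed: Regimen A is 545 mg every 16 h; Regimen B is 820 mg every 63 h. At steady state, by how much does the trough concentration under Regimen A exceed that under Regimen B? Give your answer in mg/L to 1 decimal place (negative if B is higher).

42.3 mg/L

Regimen A: f = (1/2)^(16/25) ≈ 0.6417; Cmin,ss = (545/19)·f/(1−f) ≈ 51.372 mg/L.
Regimen B: f = (1/2)^(63/25) ≈ 0.1743; Cmin,ss = (820/19)·f/(1−f) ≈ 9.110 mg/L.
Difference ≈ 51.372 − 9.110 ≈ 42.262 mg/L.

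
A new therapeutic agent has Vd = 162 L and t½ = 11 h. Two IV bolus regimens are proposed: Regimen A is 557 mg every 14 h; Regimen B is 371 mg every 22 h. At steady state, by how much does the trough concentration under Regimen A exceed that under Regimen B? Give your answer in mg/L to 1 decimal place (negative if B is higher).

1.7 mg/L

Regimen A: f = (1/2)^(14/11) ≈ 0.4139; Cmin,ss = (557/162)·f/(1−f) ≈ 2.428 mg/L.
Regimen B: f = (1/2)^(22/11) ≈ 0.2500; Cmin,ss = (371/162)·f/(1−f) ≈ 0.763 mg/L.
Difference ≈ 2.428 − 0.763 ≈ 1.665 mg/L.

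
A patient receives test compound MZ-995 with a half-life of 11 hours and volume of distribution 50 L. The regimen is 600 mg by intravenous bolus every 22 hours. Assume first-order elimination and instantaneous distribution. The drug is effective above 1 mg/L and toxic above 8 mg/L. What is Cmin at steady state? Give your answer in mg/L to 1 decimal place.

4.0 mg/L

The dosing interval is 2 half-lives, so f = 2^(−2) = 0.25.
Accumulation ratio R = 1/(1 − f) = 1/0.75 = 4/3.
Single-dose peak C₀ = D/Vd = 600/50 = 12 mg/L.
Steady-state peak Cmax,ss = C₀·R = 12 × 4/3 ≈ 16.000 mg/L.
Steady-state trough Cmin,ss = Cmax,ss·f ≈ 16.000 × 0.25 ≈ 4.000 mg/L.
Trough 4.0 mg/L vs MEC 1 mg/L: adequate.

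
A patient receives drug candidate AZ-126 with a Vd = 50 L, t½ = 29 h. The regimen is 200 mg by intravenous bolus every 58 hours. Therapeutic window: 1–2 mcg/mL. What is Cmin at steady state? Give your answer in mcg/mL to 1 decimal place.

1.3 mcg/mL

The dosing interval is 2 half-lives, so f = 2^(−2) = 0.25.
At steady state, R = 1/(1 − 0.25) = 4/3.
Single-dose peak C₀ = D/Vd = 200/50 = 4 mcg/mL.
Steady-state peak Cmax,ss = C₀·R = 4 × 4/3 ≈ 5.333 mcg/mL.
Steady-state trough Cmin,ss = Cmax,ss·f ≈ 5.333 × 0.25 ≈ 1.333 mcg/mL.
Trough 1.3 mcg/mL vs MEC 1 mcg/mL: adequate.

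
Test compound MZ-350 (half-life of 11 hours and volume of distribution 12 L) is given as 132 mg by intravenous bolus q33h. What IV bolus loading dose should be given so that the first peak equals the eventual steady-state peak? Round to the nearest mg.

f = (1/2)^(33/11) ≈ 0.125000; accumulation ratio R = 1/(1−f) ≈ 1.14286.
Loading dose to hit Cmax,ss on first dose: D_load = D_maint·R ≈ 132 × 1.14286 ≈ 150.86 mg.

151 mg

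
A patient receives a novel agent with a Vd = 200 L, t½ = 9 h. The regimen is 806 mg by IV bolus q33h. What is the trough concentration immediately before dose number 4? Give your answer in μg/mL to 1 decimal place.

0.3 μg/mL

f = (1/2)^(τ/t½) = (1/2)^(33/9) ≈ 0.0787.
C₀ = D/Vd = 806/200 ≈ 4.030 μg/mL.
Before the 4th dose, 3 doses have been given. Superposition: Cmin = C₀·(f + f² + … + f^3).
≈ 4.030 × (0.0787 + 0.0062 + 0.0005) ≈ 4.030 × 0.0854 ≈ 0.344 μg/mL.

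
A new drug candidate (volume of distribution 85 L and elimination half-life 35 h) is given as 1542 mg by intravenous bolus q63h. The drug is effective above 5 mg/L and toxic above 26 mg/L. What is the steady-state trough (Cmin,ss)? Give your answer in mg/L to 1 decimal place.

τ/t½ = 63/35 ≈ 1.8, so fraction remaining f = (1/2)^(63/35) ≈ 0.2872.
At steady state, accumulation factor R = 1/(1 − e^(−kτ)) ≈ 1.4029.
Each bolus raises the concentration by D/Vd = 1542/85 ≈ 18.141 mg/L.
Steady-state peak Cmax,ss = C₀·R ≈ 18.141 × 1.4029 ≈ 25.450 mg/L.
One interval later, Cmin,ss = Cmax,ss·e^(−kτ) ≈ 25.450 × 0.2872 ≈ 7.309 mg/L.
Trough 7.3 mg/L vs MEC 5 mg/L: adequate.

7.3 mg/L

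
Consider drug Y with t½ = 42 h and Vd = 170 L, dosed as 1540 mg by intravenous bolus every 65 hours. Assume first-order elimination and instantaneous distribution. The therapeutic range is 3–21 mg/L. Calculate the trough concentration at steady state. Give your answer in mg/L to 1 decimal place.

4.7 mg/L

Over one 65-h interval, 65/42 ≈ 1.5476 half-lives elapse, leaving f ≈ 0.3421 of each dose.
Each bolus raises the concentration by D/Vd = 1540/170 ≈ 9.059 mg/L.
Steady-state trough Cmin,ss = C₀·f/(1−f) ≈ 9.059 × 0.3421/0.6579 ≈ 4.711 mg/L.
Trough 4.7 mg/L vs MEC 3 mg/L: adequate.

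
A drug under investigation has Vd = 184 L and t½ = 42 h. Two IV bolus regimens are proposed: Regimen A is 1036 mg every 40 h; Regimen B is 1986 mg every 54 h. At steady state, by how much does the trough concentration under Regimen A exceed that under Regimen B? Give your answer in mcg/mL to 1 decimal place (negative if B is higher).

-1.5 mcg/mL

Regimen A: f = (1/2)^(40/42) ≈ 0.5168; Cmin,ss = (1036/184)·f/(1−f) ≈ 6.022 mcg/mL.
Regimen B: f = (1/2)^(54/42) ≈ 0.4102; Cmin,ss = (1986/184)·f/(1−f) ≈ 7.507 mcg/mL.
Difference ≈ 6.022 − 7.507 ≈ -1.485 mcg/mL.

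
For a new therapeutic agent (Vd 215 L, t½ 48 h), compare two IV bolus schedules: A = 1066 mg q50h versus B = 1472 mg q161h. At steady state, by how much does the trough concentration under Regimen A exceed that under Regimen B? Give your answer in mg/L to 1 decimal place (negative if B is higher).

3.9 mg/L

Regimen A: f = (1/2)^(50/48) ≈ 0.4858; Cmin,ss = (1066/215)·f/(1−f) ≈ 4.684 mg/L.
Regimen B: f = (1/2)^(161/48) ≈ 0.0978; Cmin,ss = (1472/215)·f/(1−f) ≈ 0.742 mg/L.
Difference ≈ 4.684 − 0.742 ≈ 3.942 mg/L.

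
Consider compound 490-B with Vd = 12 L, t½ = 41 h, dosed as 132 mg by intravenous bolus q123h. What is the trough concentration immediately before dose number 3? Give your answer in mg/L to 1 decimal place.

1.5 mg/L

f = (1/2)^(τ/t½) = (1/2)^(123/41) ≈ 0.1250.
C₀ = D/Vd = 132/12 ≈ 11.000 mg/L.
Before the 3rd dose, 2 doses have been given. Superposition: Cmin = C₀·(f + f²).
≈ 11.000 × (0.1250 + 0.0156) ≈ 11.000 × 0.1406 ≈ 1.547 mg/L.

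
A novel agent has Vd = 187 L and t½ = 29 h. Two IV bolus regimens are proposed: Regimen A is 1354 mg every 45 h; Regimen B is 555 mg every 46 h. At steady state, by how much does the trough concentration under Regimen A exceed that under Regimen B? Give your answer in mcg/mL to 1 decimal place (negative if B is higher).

2.3 mcg/mL

Regimen A: f = (1/2)^(45/29) ≈ 0.3411; Cmin,ss = (1354/187)·f/(1−f) ≈ 3.748 mcg/mL.
Regimen B: f = (1/2)^(46/29) ≈ 0.3330; Cmin,ss = (555/187)·f/(1−f) ≈ 1.482 mcg/mL.
Difference ≈ 3.748 − 1.482 ≈ 2.266 mcg/mL.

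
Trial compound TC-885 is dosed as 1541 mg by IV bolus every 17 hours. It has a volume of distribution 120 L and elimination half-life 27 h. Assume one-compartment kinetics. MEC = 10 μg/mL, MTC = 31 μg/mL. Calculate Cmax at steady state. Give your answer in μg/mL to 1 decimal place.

36.3 μg/mL

Over one 17-h interval, 17/27 ≈ 0.62963 half-lives elapse, leaving f ≈ 0.6463 of each dose.
Accumulation ratio R = 1/(1 − f) ≈ 1/0.3537 ≈ 2.8273.
Single-dose peak C₀ = D/Vd = 1541/120 ≈ 12.842 μg/mL.
Cmax,ss = C₀/(1 − f) ≈ 12.842/0.3537 ≈ 36.308 μg/mL.
Peak 36.3 μg/mL vs MTC 31 μg/mL: exceeds toxic threshold.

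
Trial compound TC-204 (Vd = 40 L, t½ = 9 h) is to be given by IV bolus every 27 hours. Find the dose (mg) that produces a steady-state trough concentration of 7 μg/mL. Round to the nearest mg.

τ/t½ = 27/9 ≈ 3, so f = (1/2)^(27/9) ≈ 0.125000.
Cmin,ss = (D/Vd)·f/(1−f), so D = Cmin,ss·Vd·(1−f)/f.
D = 7 × 40 × (1−f)/f ≈ 7 × 40 × 7.00000 ≈ 1960.00 mg.

1960 mg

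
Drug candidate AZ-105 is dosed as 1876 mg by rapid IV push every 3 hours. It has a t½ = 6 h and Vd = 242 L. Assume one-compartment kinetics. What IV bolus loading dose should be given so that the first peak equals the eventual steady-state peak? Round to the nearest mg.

f = (1/2)^(3/6) ≈ 0.707107; accumulation ratio R = 1/(1−f) ≈ 3.41422.
Loading dose to hit Cmax,ss on first dose: D_load = D_maint·R ≈ 1876 × 3.41422 ≈ 6405.08 mg.

6405 mg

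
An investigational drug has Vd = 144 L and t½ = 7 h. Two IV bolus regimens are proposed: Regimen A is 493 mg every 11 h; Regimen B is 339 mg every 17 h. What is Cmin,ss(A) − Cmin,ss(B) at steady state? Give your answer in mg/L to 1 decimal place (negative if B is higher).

Regimen A: f = (1/2)^(11/7) ≈ 0.3365; Cmin,ss = (493/144)·f/(1−f) ≈ 1.736 mg/L.
Regimen B: f = (1/2)^(17/7) ≈ 0.1857; Cmin,ss = (339/144)·f/(1−f) ≈ 0.537 mg/L.
Difference ≈ 1.736 − 0.537 ≈ 1.199 mg/L.

1.2 mg/L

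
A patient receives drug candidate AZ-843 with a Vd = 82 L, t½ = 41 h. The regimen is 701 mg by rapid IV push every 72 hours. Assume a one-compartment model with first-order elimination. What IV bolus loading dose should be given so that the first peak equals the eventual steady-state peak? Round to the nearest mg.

996 mg

f = (1/2)^(72/41) ≈ 0.296048; accumulation ratio R = 1/(1−f) ≈ 1.42055.
Loading dose to hit Cmax,ss on first dose: D_load = D_maint·R ≈ 701 × 1.42055 ≈ 995.81 mg.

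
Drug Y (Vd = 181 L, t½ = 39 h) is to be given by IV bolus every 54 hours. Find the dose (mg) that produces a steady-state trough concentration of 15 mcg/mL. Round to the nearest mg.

4374 mg

τ/t½ = 54/39 ≈ 1.3846, so f = (1/2)^(54/39) ≈ 0.382992.
Cmin,ss = (D/Vd)·f/(1−f), so D = Cmin,ss·Vd·(1−f)/f.
D = 15 × 181 × (1−f)/f ≈ 15 × 181 × 1.61102 ≈ 4373.92 mg.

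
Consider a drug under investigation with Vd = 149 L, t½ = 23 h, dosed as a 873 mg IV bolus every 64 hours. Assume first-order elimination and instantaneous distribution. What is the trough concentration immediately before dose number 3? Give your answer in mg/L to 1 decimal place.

1.0 mg/L

f = (1/2)^(τ/t½) = (1/2)^(64/23) ≈ 0.1453.
C₀ = D/Vd = 873/149 ≈ 5.859 mg/L.
Before the 3rd dose, 2 doses have been given. Superposition: Cmin = C₀·(f + f²).
≈ 5.859 × (0.1453 + 0.0211) ≈ 5.859 × 0.1664 ≈ 0.975 mg/L.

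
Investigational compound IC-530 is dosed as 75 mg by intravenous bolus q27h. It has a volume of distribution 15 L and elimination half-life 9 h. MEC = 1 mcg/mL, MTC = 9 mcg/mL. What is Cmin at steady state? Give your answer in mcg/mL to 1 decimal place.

0.7 mcg/mL

The dosing interval is 3 half-lives, so f = 2^(−3) = 0.125.
Accumulation ratio R = 1/(1 − f) = 1/0.875 = 8/7.
Single-dose peak C₀ = D/Vd = 75/15 = 5 mcg/mL.
Steady-state peak Cmax,ss = C₀·R = 5 × 8/7 ≈ 5.714 mcg/mL.
Steady-state trough Cmin,ss = Cmax,ss·f ≈ 5.714 × 0.125 ≈ 0.714 mcg/mL.
Trough 0.7 mcg/mL vs MEC 1 mcg/mL: subtherapeutic.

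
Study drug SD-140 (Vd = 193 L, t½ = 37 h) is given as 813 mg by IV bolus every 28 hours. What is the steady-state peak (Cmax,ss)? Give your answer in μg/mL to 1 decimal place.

10.3 μg/mL

Over one 28-h interval, 28/37 ≈ 0.75676 half-lives elapse, leaving f ≈ 0.5918 of each dose.
At steady state, accumulation factor R = 1/(1 − e^(−kτ)) ≈ 2.4498.
Single-dose peak C₀ = D/Vd = 813/193 ≈ 4.212 μg/mL.
Steady-state peak Cmax,ss = C₀·R ≈ 4.212 × 2.4498 ≈ 10.319 μg/mL.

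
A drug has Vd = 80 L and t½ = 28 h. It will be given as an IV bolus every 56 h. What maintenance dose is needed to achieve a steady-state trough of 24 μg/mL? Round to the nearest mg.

τ/t½ = 56/28 ≈ 2, so f = (1/2)^(56/28) ≈ 0.250000.
Cmin,ss = (D/Vd)·f/(1−f), so D = Cmin,ss·Vd·(1−f)/f.
D = 24 × 80 × (1−f)/f ≈ 24 × 80 × 3.00000 ≈ 5760.00 mg.

5760 mg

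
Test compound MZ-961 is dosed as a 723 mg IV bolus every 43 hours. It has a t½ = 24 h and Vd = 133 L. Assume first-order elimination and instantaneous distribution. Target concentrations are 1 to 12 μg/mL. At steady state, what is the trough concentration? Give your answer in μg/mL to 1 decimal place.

2.2 μg/mL

k = ln2/t½ = ln2/24 ≈ 0.028881 h⁻¹; fraction remaining f = e^(−kτ) = e^(−0.028881×43) ≈ 0.2888.
Each bolus raises the concentration by D/Vd = 723/133 ≈ 5.436 μg/mL.
Steady-state trough Cmin,ss = C₀·f/(1−f) ≈ 5.436 × 0.2888/0.7112 ≈ 2.207 μg/mL.
Trough 2.2 μg/mL vs MEC 1 μg/mL: adequate.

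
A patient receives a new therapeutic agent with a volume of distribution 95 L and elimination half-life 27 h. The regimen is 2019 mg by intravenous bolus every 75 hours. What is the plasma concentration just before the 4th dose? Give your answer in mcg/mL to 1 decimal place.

f = (1/2)^(τ/t½) = (1/2)^(75/27) ≈ 0.1458.
C₀ = D/Vd = 2019/95 ≈ 21.253 mcg/mL.
Before the 4th dose, 3 doses have been given. Superposition: Cmin = C₀·(f + f² + … + f^3).
≈ 21.253 × (0.1458 + 0.0213 + 0.0031) ≈ 21.253 × 0.1702 ≈ 3.617 mcg/mL.

3.6 mcg/mL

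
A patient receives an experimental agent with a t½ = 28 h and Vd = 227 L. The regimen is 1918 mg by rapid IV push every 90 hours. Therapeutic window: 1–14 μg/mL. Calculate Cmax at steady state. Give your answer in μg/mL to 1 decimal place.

9.5 μg/mL

k = ln2/t½ = ln2/28 ≈ 0.024755 h⁻¹; fraction remaining f = e^(−kτ) = e^(−0.024755×90) ≈ 0.1077.
Accumulation ratio R = 1/(1 − f) ≈ 1/0.8923 ≈ 1.1207.
Single-dose peak C₀ = D/Vd = 1918/227 ≈ 8.449 μg/mL.
Cmax,ss = C₀/(1 − f) ≈ 8.449/0.8923 ≈ 9.469 μg/mL.
Peak 9.5 μg/mL vs MTC 14 μg/mL: below toxic threshold.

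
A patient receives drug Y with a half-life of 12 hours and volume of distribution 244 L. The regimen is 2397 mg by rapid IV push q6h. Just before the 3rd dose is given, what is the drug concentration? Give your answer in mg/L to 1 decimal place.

f = (1/2)^(τ/t½) = (1/2)^(6/12) ≈ 0.7071.
C₀ = D/Vd = 2397/244 ≈ 9.824 mg/L.
Before the 3rd dose, 2 doses have been given. Superposition: Cmin = C₀·(f + f²).
≈ 9.824 × (0.7071 + 0.5000) ≈ 9.824 × 1.2071 ≈ 11.859 mg/L.

11.9 mg/L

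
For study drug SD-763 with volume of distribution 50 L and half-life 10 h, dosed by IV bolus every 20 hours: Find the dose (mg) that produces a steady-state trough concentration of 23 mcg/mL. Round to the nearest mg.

τ/t½ = 20/10 ≈ 2, so f = (1/2)^(20/10) ≈ 0.250000.
Cmin,ss = (D/Vd)·f/(1−f), so D = Cmin,ss·Vd·(1−f)/f.
D = 23 × 50 × (1−f)/f ≈ 23 × 50 × 3.00000 ≈ 3450.00 mg.

3450 mg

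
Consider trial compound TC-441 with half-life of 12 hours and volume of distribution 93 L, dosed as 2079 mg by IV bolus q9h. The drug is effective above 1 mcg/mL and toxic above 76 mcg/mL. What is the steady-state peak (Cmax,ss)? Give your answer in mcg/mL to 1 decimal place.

k = ln2/t½ = ln2/12 ≈ 0.057762 h⁻¹; fraction remaining f = e^(−kτ) = e^(−0.057762×9) ≈ 0.5946.
At steady state, accumulation factor R = 1/(1 − e^(−kτ)) ≈ 2.4667.
Each bolus raises the concentration by D/Vd = 2079/93 ≈ 22.355 mcg/mL.
Steady-state peak Cmax,ss = C₀·R ≈ 22.355 × 2.4667 ≈ 55.143 mcg/mL.
Peak 55.1 mcg/mL vs MTC 76 mcg/mL: below toxic threshold.

55.1 mcg/mL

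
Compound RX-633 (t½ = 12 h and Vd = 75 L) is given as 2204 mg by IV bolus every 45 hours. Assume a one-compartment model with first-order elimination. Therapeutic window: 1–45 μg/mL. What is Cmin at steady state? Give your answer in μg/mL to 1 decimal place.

2.4 μg/mL

τ/t½ = 45/12 ≈ 3.75, so fraction remaining f = (1/2)^(45/12) ≈ 0.0743.
Single-dose peak C₀ = D/Vd = 2204/75 ≈ 29.387 μg/mL.
Steady-state trough Cmin,ss = C₀·f/(1−f) ≈ 29.387 × 0.0743/0.9257 ≈ 2.359 μg/mL.
Trough 2.4 μg/mL vs MEC 1 μg/mL: adequate.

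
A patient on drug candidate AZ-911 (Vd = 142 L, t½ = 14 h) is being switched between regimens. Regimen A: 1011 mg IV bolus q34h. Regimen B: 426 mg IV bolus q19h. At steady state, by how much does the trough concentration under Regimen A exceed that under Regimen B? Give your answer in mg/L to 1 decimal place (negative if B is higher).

-0.3 mg/L

Regimen A: f = (1/2)^(34/14) ≈ 0.1857; Cmin,ss = (1011/142)·f/(1−f) ≈ 1.624 mg/L.
Regimen B: f = (1/2)^(19/14) ≈ 0.3904; Cmin,ss = (426/142)·f/(1−f) ≈ 1.921 mg/L.
Difference ≈ 1.624 − 1.921 ≈ -0.297 mg/L.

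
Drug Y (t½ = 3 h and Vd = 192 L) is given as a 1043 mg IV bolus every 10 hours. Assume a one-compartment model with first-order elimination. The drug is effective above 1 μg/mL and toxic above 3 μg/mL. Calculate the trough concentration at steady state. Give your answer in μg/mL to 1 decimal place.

Over one 10-h interval, 10/3 ≈ 3.3333 half-lives elapse, leaving f ≈ 0.0992 of each dose.
At steady state, accumulation factor R = 1/(1 − e^(−kτ)) ≈ 1.1101.
Single-dose peak C₀ = D/Vd = 1043/192 ≈ 5.432 μg/mL.
Steady-state peak Cmax,ss = C₀·R ≈ 5.432 × 1.1101 ≈ 6.030 μg/mL.
One interval later, Cmin,ss = Cmax,ss·e^(−kτ) ≈ 6.030 × 0.0992 ≈ 0.598 μg/mL.
Trough 0.6 μg/mL vs MEC 1 μg/mL: subtherapeutic.

0.6 μg/mL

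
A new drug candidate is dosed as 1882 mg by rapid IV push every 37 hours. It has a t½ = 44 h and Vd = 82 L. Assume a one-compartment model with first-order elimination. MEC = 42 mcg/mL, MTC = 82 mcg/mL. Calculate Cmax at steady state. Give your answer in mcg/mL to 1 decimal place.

τ/t½ = 37/44 ≈ 0.84091, so fraction remaining f = (1/2)^(37/44) ≈ 0.5583.
At steady state, accumulation factor R = 1/(1 − e^(−kτ)) ≈ 2.2640.
Single-dose peak C₀ = D/Vd = 1882/82 ≈ 22.951 mcg/mL.
Steady-state peak Cmax,ss = C₀·R ≈ 22.951 × 2.2640 ≈ 51.961 mcg/mL.
Peak 52.0 mcg/mL vs MTC 82 mcg/mL: below toxic threshold.

52.0 mcg/mL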